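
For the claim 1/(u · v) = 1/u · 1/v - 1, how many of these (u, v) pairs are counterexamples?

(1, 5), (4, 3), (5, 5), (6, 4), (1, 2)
5

Testing each pair:
(1, 5): LHS = 1/5, RHS = -4/5 → counterexample
(4, 3): LHS = 1/12, RHS = -11/12 → counterexample
(5, 5): LHS = 1/25, RHS = -24/25 → counterexample
(6, 4): LHS = 1/24, RHS = -23/24 → counterexample
(1, 2): LHS = 1/2, RHS = -1/2 → counterexample

That makes 5 counterexamples.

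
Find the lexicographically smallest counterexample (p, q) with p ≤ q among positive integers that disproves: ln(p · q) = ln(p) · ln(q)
(p, q) = (1, 2)

Substituting (1, 2) into the claim:
LHS = ln(1 · 2) = ln(2) ≈ 0.6931
RHS = ln(1) · ln(2) = 0

Since LHS ≠ RHS, this pair disproves the claim, and no lexicographically smaller pair (p ≤ q, positive integers) does.

For instance (5, 8) is also a counterexample (LHS = ln(40) ≈ 3.689, RHS = ln(5)·ln(8) ≈ 3.347), but it's lexicographically larger.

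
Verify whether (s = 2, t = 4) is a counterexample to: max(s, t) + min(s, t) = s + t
Substituting s = 2, t = 4:
LHS = max(2, 4) + min(2, 4) = 6
RHS = 2 + 4 = 6

The sides agree, so this pair does not disprove the claim.

Answer: No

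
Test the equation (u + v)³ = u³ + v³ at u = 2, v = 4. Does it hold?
Substituting u = 2, v = 4:

LHS = (2 + 4)³ = 216
RHS = 2³ + 4³ = 72

LHS ≠ RHS, so the equation does not hold at this point.

Answer: Fails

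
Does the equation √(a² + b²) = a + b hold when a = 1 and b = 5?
Substituting a = 1, b = 5:

LHS = √(1² + 5²) = √(26) ≈ 5.099
RHS = 1 + 5 = 6

LHS ≠ RHS, so the equation does not hold at this point.

Answer: Fails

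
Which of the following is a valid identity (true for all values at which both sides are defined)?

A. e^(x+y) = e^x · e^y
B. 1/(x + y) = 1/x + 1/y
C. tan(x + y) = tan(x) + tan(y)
A: holds — e.g. at (6, 7), both sides equal e^13 ≈ 442413.4.
B: fails at (1, 3) — LHS = 1/4, RHS = 4/3.
C: fails at (1, 5) — LHS = tan(6) ≈ -0.291, RHS = tan(5) + tan(1) ≈ -1.823.

Answer: A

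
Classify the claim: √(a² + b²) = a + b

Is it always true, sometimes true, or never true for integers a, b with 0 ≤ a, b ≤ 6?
It holds at (a, b) = (2, 0) (both sides equal 2), but fails at (a, b) = (5, 4) (LHS = √(41) ≈ 6.403, RHS = 9).

Answer: Sometimes true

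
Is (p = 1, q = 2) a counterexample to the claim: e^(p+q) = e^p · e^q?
Substituting p = 1, q = 2:
LHS = e^(1+2) = e^3 ≈ 20.09
RHS = e^1 · e^2 = e^3 ≈ 20.09

The sides agree, so this pair does not disprove the claim.

Answer: No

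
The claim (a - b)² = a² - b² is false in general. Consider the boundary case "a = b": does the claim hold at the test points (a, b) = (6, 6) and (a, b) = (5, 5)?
At (6, 6): LHS = 0, RHS = 0 → equal
At (5, 5): LHS = 0, RHS = 0 → equal

So the claim does hold at both of these boundary points, even though it is not an identity.

Answer: Yes, holds at both test points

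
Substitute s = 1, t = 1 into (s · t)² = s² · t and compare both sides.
LHS = (1 · 1)² = 1
RHS = 1² · 1 = 1

LHS = RHS: the two sides agree.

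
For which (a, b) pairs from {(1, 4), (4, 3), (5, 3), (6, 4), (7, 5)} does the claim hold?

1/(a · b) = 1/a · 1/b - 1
Testing each pair:
(1, 4): LHS = 1/4, RHS = -3/4 → fails
(4, 3): LHS = 1/12, RHS = -11/12 → fails
(5, 3): LHS = 1/15, RHS = -14/15 → fails
(6, 4): LHS = 1/24, RHS = -23/24 → fails
(7, 5): LHS = 1/35, RHS = -34/35 → fails

No pair satisfies the claim.

Answer: None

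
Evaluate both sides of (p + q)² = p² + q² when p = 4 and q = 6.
LHS = (4 + 6)² = 100
RHS = 4² + 6² = 52

LHS ≠ RHS, so the equation does not hold here.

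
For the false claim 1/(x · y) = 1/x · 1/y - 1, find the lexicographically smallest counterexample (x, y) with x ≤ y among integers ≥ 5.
Substituting (5, 5) into the claim:
LHS = 1/(5 · 5) = 1/25
RHS = 1/5 · 1/5 - 1 = -24/25

Since LHS ≠ RHS, this pair disproves the claim, and no lexicographically smaller pair (x ≤ y, integers ≥ 5) does.

For instance (6, 12) is also a counterexample (LHS = 1/72, RHS = -71/72), but it's lexicographically larger.

Answer: (x, y) = (5, 5)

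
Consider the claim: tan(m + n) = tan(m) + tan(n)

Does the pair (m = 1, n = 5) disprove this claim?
Substituting m = 1, n = 5:
LHS = tan(1 + 5) = tan(6) ≈ -0.291
RHS = tan(1) + tan(5) ≈ -1.823

Since LHS ≠ RHS, this pair disproves the claim.

Answer: Yes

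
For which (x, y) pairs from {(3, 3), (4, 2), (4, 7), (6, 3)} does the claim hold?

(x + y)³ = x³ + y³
Testing each pair:
(3, 3): LHS = 216, RHS = 54 → fails
(4, 2): LHS = 216, RHS = 72 → fails
(4, 7): LHS = 1331, RHS = 407 → fails
(6, 3): LHS = 729, RHS = 243 → fails

No pair satisfies the claim.

Answer: None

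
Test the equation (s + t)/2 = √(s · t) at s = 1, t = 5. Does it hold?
Fails

Substituting s = 1, t = 5:

LHS = (1 + 5)/2 = 3
RHS = √(1 · 5) = √(5) ≈ 2.236

LHS ≠ RHS, so the equation does not hold at this point.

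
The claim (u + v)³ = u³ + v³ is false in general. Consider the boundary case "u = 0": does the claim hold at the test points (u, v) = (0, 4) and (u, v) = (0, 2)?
At (0, 4): LHS = 64, RHS = 64 → equal
At (0, 2): LHS = 8, RHS = 8 → equal

So the claim does hold at both of these boundary points, even though it is not an identity.

Answer: Yes, holds at both test points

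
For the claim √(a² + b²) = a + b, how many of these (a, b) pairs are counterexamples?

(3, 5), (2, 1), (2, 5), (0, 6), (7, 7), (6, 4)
5

Testing each pair:
(3, 5): LHS = √(34) ≈ 5.831, RHS = 8 → counterexample
(2, 1): LHS = √(5) ≈ 2.236, RHS = 3 → counterexample
(2, 5): LHS = √(29) ≈ 5.385, RHS = 7 → counterexample
(0, 6): LHS = 6, RHS = 6 → satisfies claim
(7, 7): LHS = 7·√(2) ≈ 9.899, RHS = 14 → counterexample
(6, 4): LHS = 2·√(13) ≈ 7.211, RHS = 10 → counterexample

That makes 5 counterexamples.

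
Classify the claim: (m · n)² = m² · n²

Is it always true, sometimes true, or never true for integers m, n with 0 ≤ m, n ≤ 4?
Always true

The identity holds for every pair in the range. For instance at (m, n) = (0, 3): both sides equal 0.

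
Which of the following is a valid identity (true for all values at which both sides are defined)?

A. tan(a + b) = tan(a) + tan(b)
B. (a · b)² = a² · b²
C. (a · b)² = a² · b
A: fails at (4, 5) — LHS = tan(9) ≈ -0.4523, RHS = tan(5) + tan(4) ≈ -2.223.
B: holds — e.g. at (4, 4), both sides equal 256.
C: fails at (1, 2) — LHS = 4, RHS = 2.

Answer: B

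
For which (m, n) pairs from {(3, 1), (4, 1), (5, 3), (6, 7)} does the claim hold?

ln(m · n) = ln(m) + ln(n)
Testing each pair:
(3, 1): LHS = ln(3) ≈ 1.099, RHS = ln(3) ≈ 1.099 → holds
(4, 1): LHS = ln(4) ≈ 1.386, RHS = ln(4) ≈ 1.386 → holds
(5, 3): LHS = ln(15) ≈ 2.708, RHS = ln(3) + ln(5) ≈ 2.708 → holds
(6, 7): LHS = ln(42) ≈ 3.738, RHS = ln(6) + ln(7) ≈ 3.738 → holds

Every pair satisfies the claim.

Answer: All pairs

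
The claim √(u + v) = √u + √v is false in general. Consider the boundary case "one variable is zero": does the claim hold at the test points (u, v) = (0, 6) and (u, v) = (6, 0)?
At (0, 6): LHS = √(6) ≈ 2.449, RHS = √(6) ≈ 2.449 → equal
At (6, 0): LHS = √(6) ≈ 2.449, RHS = √(6) ≈ 2.449 → equal

So the claim does hold at both of these boundary points, even though it is not an identity.

Answer: Yes, holds at both test points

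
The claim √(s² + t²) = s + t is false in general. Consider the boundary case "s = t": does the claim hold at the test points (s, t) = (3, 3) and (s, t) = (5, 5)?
At (3, 3): LHS = 3·√(2) ≈ 4.243 ≠ RHS = 6
At (5, 5): LHS = 5·√(2) ≈ 7.071 ≠ RHS = 10

Answer: No, fails at both test points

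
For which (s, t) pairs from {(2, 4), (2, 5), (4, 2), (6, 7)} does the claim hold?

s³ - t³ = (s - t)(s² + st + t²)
Testing each pair:
(2, 4): LHS = -56, RHS = -56 → holds
(2, 5): LHS = -117, RHS = -117 → holds
(4, 2): LHS = 56, RHS = 56 → holds
(6, 7): LHS = -127, RHS = -127 → holds

Every pair satisfies the claim.

Answer: All pairs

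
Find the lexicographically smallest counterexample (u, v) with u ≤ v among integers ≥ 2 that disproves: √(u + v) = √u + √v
Substituting (2, 2) into the claim:
LHS = √(2 + 2) = 2
RHS = √2 + √2 = 2·√(2) ≈ 2.828

Since LHS ≠ RHS, this pair disproves the claim, and no lexicographically smaller pair (u ≤ v, integers ≥ 2) does.

For instance (8, 8) is also a counterexample (LHS = 4, RHS = 4·√(2) ≈ 5.657), but it's lexicographically larger.

Answer: (u, v) = (2, 2)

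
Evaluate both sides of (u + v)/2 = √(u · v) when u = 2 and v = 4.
LHS = (2 + 4)/2 = 3
RHS = √(2 · 4) = 2·√(2) ≈ 2.828

LHS ≠ RHS (they differ by about 0.1716), so the equation does not hold here.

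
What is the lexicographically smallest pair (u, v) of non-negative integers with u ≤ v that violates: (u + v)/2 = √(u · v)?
At (0, 0): both sides equal 0, so it holds there.

Substituting (0, 1) into the claim:
LHS = (0 + 1)/2 = 1/2
RHS = √(0 · 1) = 0

Since LHS ≠ RHS, this pair disproves the claim, and no lexicographically smaller pair (u ≤ v, non-negative integers) does.

For instance (0, 5) is also a counterexample (LHS = 5/2, RHS = 0), but it's lexicographically larger.

Answer: (u, v) = (0, 1)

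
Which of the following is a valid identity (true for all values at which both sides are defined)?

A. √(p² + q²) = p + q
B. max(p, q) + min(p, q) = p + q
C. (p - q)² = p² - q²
A: fails at (4, 5) — LHS = √(41) ≈ 6.403, RHS = 9.
B: holds — e.g. at (1, 3), both sides equal 4.
C: fails at (6, 7) — LHS = 1, RHS = -13.

Answer: B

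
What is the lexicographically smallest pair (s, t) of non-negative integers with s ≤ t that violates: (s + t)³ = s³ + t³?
Substituting (1, 1) into the claim:
LHS = (1 + 1)³ = 8
RHS = 1³ + 1³ = 2

Since LHS ≠ RHS, this pair disproves the claim, and no lexicographically smaller pair (s ≤ t, non-negative integers) does.

For instance (7, 7) is also a counterexample (LHS = 2744, RHS = 686), but it's lexicographically larger.

Answer: (s, t) = (1, 1)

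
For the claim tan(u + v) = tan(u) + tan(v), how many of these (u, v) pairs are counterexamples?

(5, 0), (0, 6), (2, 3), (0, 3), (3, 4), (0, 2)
Testing each pair:
(5, 0): LHS = tan(5) ≈ -3.381, RHS = tan(5) ≈ -3.381 → satisfies claim
(0, 6): LHS = tan(6) ≈ -0.291, RHS = tan(6) ≈ -0.291 → satisfies claim
(2, 3): LHS = tan(5) ≈ -3.381, RHS = tan(2) + tan(3) ≈ -2.328 → counterexample
(0, 3): LHS = tan(3) ≈ -0.1425, RHS = tan(3) ≈ -0.1425 → satisfies claim
(3, 4): LHS = tan(7) ≈ 0.8714, RHS = tan(3) + tan(4) ≈ 1.015 → counterexample
(0, 2): LHS = tan(2) ≈ -2.185, RHS = tan(2) ≈ -2.185 → satisfies claim

That makes 2 counterexamples.

Answer: 2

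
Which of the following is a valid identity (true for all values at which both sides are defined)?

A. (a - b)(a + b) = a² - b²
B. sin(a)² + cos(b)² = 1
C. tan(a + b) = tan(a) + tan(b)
A

A: holds — e.g. at (1, 2), both sides equal -3.
B: fails at (1, 4) — LHS = cos(4)² + sin(1)² ≈ 1.135, RHS = 1.
C: fails at (6, 7) — LHS = tan(13) ≈ 0.463, RHS = tan(6) + tan(7) ≈ 0.5804.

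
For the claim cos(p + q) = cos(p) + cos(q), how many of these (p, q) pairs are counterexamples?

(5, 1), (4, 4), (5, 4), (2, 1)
Testing each pair:
(5, 1): LHS = cos(6) ≈ 0.9602, RHS = cos(5) + cos(1) ≈ 0.824 → counterexample
(4, 4): LHS = cos(8) ≈ -0.1455, RHS = 2·cos(4) ≈ -1.307 → counterexample
(5, 4): LHS = cos(9) ≈ -0.9111, RHS = cos(4) + cos(5) ≈ -0.37 → counterexample
(2, 1): LHS = cos(3) ≈ -0.99, RHS = cos(2) + cos(1) ≈ 0.1242 → counterexample

That makes 4 counterexamples.

Answer: 4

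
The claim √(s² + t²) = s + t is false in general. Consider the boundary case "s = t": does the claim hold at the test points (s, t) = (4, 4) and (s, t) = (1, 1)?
At (4, 4): LHS = 4·√(2) ≈ 5.657 ≠ RHS = 8
At (1, 1): LHS = √(2) ≈ 1.414 ≠ RHS = 2

Answer: No, fails at both test points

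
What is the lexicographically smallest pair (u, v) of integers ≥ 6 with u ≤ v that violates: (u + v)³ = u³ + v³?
(u, v) = (6, 6)

Substituting (6, 6) into the claim:
LHS = (6 + 6)³ = 1728
RHS = 6³ + 6³ = 432

Since LHS ≠ RHS, this pair disproves the claim, and no lexicographically smaller pair (u ≤ v, integers ≥ 6) does.

For instance (10, 13) is also a counterexample (LHS = 12167, RHS = 3197), but it's lexicographically larger.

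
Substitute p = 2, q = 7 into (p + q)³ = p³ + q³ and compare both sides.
LHS = (2 + 7)³ = 729
RHS = 2³ + 7³ = 351

LHS ≠ RHS, so the equation does not hold here.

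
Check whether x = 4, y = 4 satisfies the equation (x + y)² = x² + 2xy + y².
Substituting x = 4, y = 4:

LHS = (4 + 4)² = 64
RHS = 4² + 2·4·4 + 4² = 64

LHS = RHS, so the equation holds at this point.

Answer: Holds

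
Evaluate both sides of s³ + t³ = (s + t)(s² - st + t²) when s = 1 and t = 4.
LHS = 1³ + 4³ = 65
RHS = (1 + 4)(1² - 1·4 + 4²) = 65

LHS = RHS: the two sides agree.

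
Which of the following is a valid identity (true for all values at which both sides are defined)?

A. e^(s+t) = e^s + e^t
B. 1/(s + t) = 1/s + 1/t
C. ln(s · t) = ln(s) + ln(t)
C

A: fails at (5, 8) — LHS = e^13 ≈ 442413.4, RHS = e^5 + e^8 ≈ 3129.
B: fails at (4, 4) — LHS = 1/8, RHS = 1/2.
C: holds — e.g. at (2, 7), both sides equal ln(14) ≈ 2.639.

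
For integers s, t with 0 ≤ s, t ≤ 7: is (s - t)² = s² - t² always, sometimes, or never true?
Sometimes true

It holds at (s, t) = (0, 0) (both sides equal 0), but fails at (s, t) = (2, 3) (LHS = 1, RHS = -5).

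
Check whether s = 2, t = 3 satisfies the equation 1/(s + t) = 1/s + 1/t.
Fails

Substituting s = 2, t = 3:

LHS = 1/(2 + 3) = 1/5
RHS = 1/2 + 1/3 = 5/6

LHS ≠ RHS, so the equation does not hold at this point.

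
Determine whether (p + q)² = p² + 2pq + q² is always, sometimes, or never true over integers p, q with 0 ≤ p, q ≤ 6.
The identity holds for every pair in the range. For instance at (p, q) = (4, 2): both sides equal 36.

Answer: Always true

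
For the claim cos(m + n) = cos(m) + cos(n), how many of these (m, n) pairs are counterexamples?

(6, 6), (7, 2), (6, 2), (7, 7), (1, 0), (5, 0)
Testing each pair:
(6, 6): LHS = cos(12) ≈ 0.8439, RHS = 2·cos(6) ≈ 1.92 → counterexample
(7, 2): LHS = cos(9) ≈ -0.9111, RHS = cos(2) + cos(7) ≈ 0.3378 → counterexample
(6, 2): LHS = cos(8) ≈ -0.1455, RHS = cos(2) + cos(6) ≈ 0.544 → counterexample
(7, 7): LHS = cos(14) ≈ 0.1367, RHS = 2·cos(7) ≈ 1.508 → counterexample
(1, 0): LHS = cos(1) ≈ 0.5403, RHS = cos(1) + 1 ≈ 1.54 → counterexample
(5, 0): LHS = cos(5) ≈ 0.2837, RHS = cos(5) + 1 ≈ 1.284 → counterexample

That makes 6 counterexamples.

Answer: 6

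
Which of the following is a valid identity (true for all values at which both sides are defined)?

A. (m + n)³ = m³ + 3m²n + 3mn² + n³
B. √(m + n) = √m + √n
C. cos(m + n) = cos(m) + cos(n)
A: holds — e.g. at (5, 5), both sides equal 1000.
B: fails at (4, 5) — LHS = 3, RHS = 2 + √(5) ≈ 4.236.
C: fails at (3, 5) — LHS = cos(8) ≈ -0.1455, RHS = cos(3) + cos(5) ≈ -0.7063.

Answer: A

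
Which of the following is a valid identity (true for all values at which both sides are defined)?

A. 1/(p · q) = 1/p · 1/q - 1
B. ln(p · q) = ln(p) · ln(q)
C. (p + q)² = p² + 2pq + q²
C

A: fails at (1, 5) — LHS = 1/5, RHS = -4/5.
B: fails at (2, 2) — LHS = ln(4) ≈ 1.386, RHS = ln(2)² ≈ 0.4805.
C: holds — e.g. at (2, 7), both sides equal 81.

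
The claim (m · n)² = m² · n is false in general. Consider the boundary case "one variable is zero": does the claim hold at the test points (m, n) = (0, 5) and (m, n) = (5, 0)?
At (0, 5): LHS = 0, RHS = 0 → equal
At (5, 0): LHS = 0, RHS = 0 → equal

So the claim does hold at both of these boundary points, even though it is not an identity.

Answer: Yes, holds at both test points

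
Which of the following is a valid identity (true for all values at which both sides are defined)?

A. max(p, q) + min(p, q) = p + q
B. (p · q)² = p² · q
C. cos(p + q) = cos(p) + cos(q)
A: holds — e.g. at (2, 3), both sides equal 5.
B: fails at (4, 5) — LHS = 400, RHS = 80.
C: fails at (3, 7) — LHS = cos(10) ≈ -0.8391, RHS = cos(3) + cos(7) ≈ -0.2361.

Answer: A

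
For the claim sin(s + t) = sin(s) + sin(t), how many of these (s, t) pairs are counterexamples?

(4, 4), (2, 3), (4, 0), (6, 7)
3

Testing each pair:
(4, 4): LHS = sin(8) ≈ 0.9894, RHS = 2·sin(4) ≈ -1.514 → counterexample
(2, 3): LHS = sin(5) ≈ -0.9589, RHS = sin(3) + sin(2) ≈ 1.05 → counterexample
(4, 0): LHS = sin(4) ≈ -0.7568, RHS = sin(4) ≈ -0.7568 → satisfies claim
(6, 7): LHS = sin(13) ≈ 0.4202, RHS = sin(6) + sin(7) ≈ 0.3776 → counterexample

That makes 3 counterexamples.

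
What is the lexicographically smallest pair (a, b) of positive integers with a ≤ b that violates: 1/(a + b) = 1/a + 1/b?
(a, b) = (1, 1)

Substituting (1, 1) into the claim:
LHS = 1/(1 + 1) = 1/2
RHS = 1/1 + 1/1 = 2

Since LHS ≠ RHS, this pair disproves the claim, and no lexicographically smaller pair (a ≤ b, positive integers) does.

For instance (6, 7) is also a counterexample (LHS = 1/13, RHS = 13/42), but it's lexicographically larger.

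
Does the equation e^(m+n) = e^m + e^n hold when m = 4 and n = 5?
Substituting m = 4, n = 5:

LHS = e^(4+5) = e^9 ≈ 8103
RHS = e^4 + e^5 ≈ 203

LHS ≠ RHS, so the equation does not hold at this point.

Answer: Fails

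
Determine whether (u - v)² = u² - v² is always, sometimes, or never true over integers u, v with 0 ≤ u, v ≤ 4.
It holds at (u, v) = (0, 0) (both sides equal 0), but fails at (u, v) = (4, 3) (LHS = 1, RHS = 7).

Answer: Sometimes true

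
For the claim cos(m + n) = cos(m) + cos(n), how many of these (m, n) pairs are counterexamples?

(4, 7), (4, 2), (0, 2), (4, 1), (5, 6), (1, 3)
Testing each pair:
(4, 7): LHS = cos(11) ≈ 0.004426, RHS = cos(4) + cos(7) ≈ 0.1003 → counterexample
(4, 2): LHS = cos(6) ≈ 0.9602, RHS = cos(4) + cos(2) ≈ -1.07 → counterexample
(0, 2): LHS = cos(2) ≈ -0.4161, RHS = cos(2) + 1 ≈ 0.5839 → counterexample
(4, 1): LHS = cos(5) ≈ 0.2837, RHS = cos(4) + cos(1) ≈ -0.1133 → counterexample
(5, 6): LHS = cos(11) ≈ 0.004426, RHS = cos(5) + cos(6) ≈ 1.244 → counterexample
(1, 3): LHS = cos(4) ≈ -0.6536, RHS = cos(3) + cos(1) ≈ -0.4497 → counterexample

That makes 6 counterexamples.

Answer: 6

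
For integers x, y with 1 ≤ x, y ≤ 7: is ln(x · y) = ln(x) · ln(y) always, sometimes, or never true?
Sometimes true

It holds at (x, y) = (1, 1) (both sides equal 0), but fails at (x, y) = (6, 5) (LHS = ln(30) ≈ 3.401, RHS = ln(5)·ln(6) ≈ 2.884).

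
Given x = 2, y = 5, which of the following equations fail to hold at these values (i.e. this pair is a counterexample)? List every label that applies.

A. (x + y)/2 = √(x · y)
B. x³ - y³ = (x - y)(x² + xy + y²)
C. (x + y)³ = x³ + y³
A, C

Evaluating each claim at the given values:
A. LHS = 7/2, RHS = √(10) ≈ 3.162 → fails here (LHS ≠ RHS)
B. LHS = -117, RHS = -117 → holds here (LHS = RHS)
C. LHS = 343, RHS = 133 → fails here (LHS ≠ RHS)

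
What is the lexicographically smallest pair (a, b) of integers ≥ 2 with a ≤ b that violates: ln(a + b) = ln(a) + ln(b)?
At (2, 2): both sides equal ln(4) ≈ 1.386, so it holds there.

Substituting (2, 3) into the claim:
LHS = ln(2 + 3) = ln(5) ≈ 1.609
RHS = ln(2) + ln(3) ≈ 1.792

Since LHS ≠ RHS, this pair disproves the claim, and no lexicographically smaller pair (a ≤ b, integers ≥ 2) does.

For instance (2, 6) is also a counterexample (LHS = ln(8) ≈ 2.079, RHS = ln(2) + ln(6) ≈ 2.485), but it's lexicographically larger.

Answer: (a, b) = (2, 3)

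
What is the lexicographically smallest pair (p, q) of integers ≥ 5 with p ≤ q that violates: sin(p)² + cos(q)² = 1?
At (5, 5): both sides equal 1, so it holds there.

Substituting (5, 6) into the claim:
LHS = sin(5)² + cos(6)² ≈ 1.841
RHS = 1

Since LHS ≠ RHS, this pair disproves the claim, and no lexicographically smaller pair (p ≤ q, integers ≥ 5) does.

For instance (7, 10) is also a counterexample (LHS = sin(7)² + cos(10)² ≈ 1.136, RHS = 1), but it's lexicographically larger.

Answer: (p, q) = (5, 6)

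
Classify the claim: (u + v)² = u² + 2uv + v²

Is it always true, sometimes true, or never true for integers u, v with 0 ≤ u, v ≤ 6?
Always true

The identity holds for every pair in the range. For instance at (u, v) = (6, 2): both sides equal 64.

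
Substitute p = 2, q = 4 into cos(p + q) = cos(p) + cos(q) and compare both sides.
LHS = cos(2 + 4) = cos(6) ≈ 0.9602
RHS = cos(2) + cos(4) ≈ -1.07

LHS ≠ RHS (they differ by about 2.03), so the equation does not hold here.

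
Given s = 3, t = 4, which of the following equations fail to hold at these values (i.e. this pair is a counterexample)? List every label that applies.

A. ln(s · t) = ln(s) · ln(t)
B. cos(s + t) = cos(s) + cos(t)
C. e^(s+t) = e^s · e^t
A, B

Evaluating each claim at the given values:
A. LHS = ln(12) ≈ 2.485, RHS = ln(3)·ln(4) ≈ 1.523 → fails here (LHS ≠ RHS)
B. LHS = cos(7) ≈ 0.7539, RHS = cos(3) + cos(4) ≈ -1.644 → fails here (LHS ≠ RHS)
C. LHS = e^7 ≈ 1097, RHS = e^7 ≈ 1097 → holds here (LHS = RHS)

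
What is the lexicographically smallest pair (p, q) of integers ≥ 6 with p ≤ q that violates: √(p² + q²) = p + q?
Substituting (6, 6) into the claim:
LHS = √(6² + 6²) = 6·√(2) ≈ 8.485
RHS = 6 + 6 = 12

Since LHS ≠ RHS, this pair disproves the claim, and no lexicographically smaller pair (p ≤ q, integers ≥ 6) does.

For instance (9, 10) is also a counterexample (LHS = √(181) ≈ 13.45, RHS = 19), but it's lexicographically larger.

Answer: (p, q) = (6, 6)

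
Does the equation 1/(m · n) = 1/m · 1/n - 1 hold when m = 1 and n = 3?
Fails

Substituting m = 1, n = 3:

LHS = 1/(1 · 3) = 1/3
RHS = 1/1 · 1/3 - 1 = -2/3

LHS ≠ RHS, so the equation does not hold at this point.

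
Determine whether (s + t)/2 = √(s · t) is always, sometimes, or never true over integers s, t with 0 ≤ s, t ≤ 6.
It holds at (s, t) = (0, 0) (both sides equal 0), but fails at (s, t) = (2, 4) (LHS = 3, RHS = 2·√(2) ≈ 2.828).

Answer: Sometimes true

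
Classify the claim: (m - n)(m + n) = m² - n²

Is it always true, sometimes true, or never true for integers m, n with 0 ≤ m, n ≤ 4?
Always true

The identity holds for every pair in the range. For instance at (m, n) = (4, 3): both sides equal 7.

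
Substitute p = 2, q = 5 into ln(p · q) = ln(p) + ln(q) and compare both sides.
LHS = ln(2 · 5) = ln(10) ≈ 2.303
RHS = ln(2) + ln(5) ≈ 2.303

LHS = RHS: the two sides agree.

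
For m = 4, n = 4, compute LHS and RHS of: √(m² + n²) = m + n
LHS = √(4² + 4²) = 4·√(2) ≈ 5.657
RHS = 4 + 4 = 8

LHS ≠ RHS (they differ by about 2.343), so the equation does not hold here.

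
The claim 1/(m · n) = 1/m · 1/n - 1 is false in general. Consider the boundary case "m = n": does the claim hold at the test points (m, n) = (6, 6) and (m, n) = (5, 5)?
No, fails at both test points

At (6, 6): LHS = 1/36 ≠ RHS = -35/36
At (5, 5): LHS = 1/25 ≠ RHS = -24/25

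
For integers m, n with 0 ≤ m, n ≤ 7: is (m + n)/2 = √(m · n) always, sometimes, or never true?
Sometimes true

It holds at (m, n) = (0, 0) (both sides equal 0), but fails at (m, n) = (4, 5) (LHS = 9/2, RHS = 2·√(5) ≈ 4.472).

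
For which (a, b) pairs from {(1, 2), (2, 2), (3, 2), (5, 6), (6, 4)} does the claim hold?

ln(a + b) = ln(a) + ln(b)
Testing each pair:
(1, 2): LHS = ln(3) ≈ 1.099, RHS = ln(2) ≈ 0.6931 → fails
(2, 2): LHS = ln(4) ≈ 1.386, RHS = 2·ln(2) ≈ 1.386 → holds
(3, 2): LHS = ln(5) ≈ 1.609, RHS = ln(2) + ln(3) ≈ 1.792 → fails
(5, 6): LHS = ln(11) ≈ 2.398, RHS = ln(5) + ln(6) ≈ 3.401 → fails
(6, 4): LHS = ln(10) ≈ 2.303, RHS = ln(4) + ln(6) ≈ 3.178 → fails

1 of 5 pairs satisfies the claim.

Answer: (2, 2)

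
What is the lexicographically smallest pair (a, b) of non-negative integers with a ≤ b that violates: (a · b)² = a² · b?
Substituting (1, 2) into the claim:
LHS = (1 · 2)² = 4
RHS = 1² · 2 = 2

Since LHS ≠ RHS, this pair disproves the claim, and no lexicographically smaller pair (a ≤ b, non-negative integers) does.

For instance (2, 2) is also a counterexample (LHS = 16, RHS = 8), but it's lexicographically larger.

Answer: (a, b) = (1, 2)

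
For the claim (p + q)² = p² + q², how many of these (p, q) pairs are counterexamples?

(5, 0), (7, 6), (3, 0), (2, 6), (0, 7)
2

Testing each pair:
(5, 0): LHS = 25, RHS = 25 → satisfies claim
(7, 6): LHS = 169, RHS = 85 → counterexample
(3, 0): LHS = 9, RHS = 9 → satisfies claim
(2, 6): LHS = 64, RHS = 40 → counterexample
(0, 7): LHS = 49, RHS = 49 → satisfies claim

That makes 2 counterexamples.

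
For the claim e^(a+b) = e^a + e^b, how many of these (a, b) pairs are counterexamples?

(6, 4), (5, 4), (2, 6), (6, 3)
Testing each pair:
(6, 4): LHS = e^10 ≈ 22026.5, RHS = e^4 + e^6 ≈ 458 → counterexample
(5, 4): LHS = e^9 ≈ 8103, RHS = e^4 + e^5 ≈ 203 → counterexample
(2, 6): LHS = e^8 ≈ 2981, RHS = e^2 + e^6 ≈ 410.8 → counterexample
(6, 3): LHS = e^9 ≈ 8103, RHS = e^3 + e^6 ≈ 423.5 → counterexample

That makes 4 counterexamples.

Answer: 4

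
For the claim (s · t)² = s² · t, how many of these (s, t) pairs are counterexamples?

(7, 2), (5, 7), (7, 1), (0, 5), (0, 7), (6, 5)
Testing each pair:
(7, 2): LHS = 196, RHS = 98 → counterexample
(5, 7): LHS = 1225, RHS = 175 → counterexample
(7, 1): LHS = 49, RHS = 49 → satisfies claim
(0, 5): LHS = 0, RHS = 0 → satisfies claim
(0, 7): LHS = 0, RHS = 0 → satisfies claim
(6, 5): LHS = 900, RHS = 180 → counterexample

That makes 3 counterexamples.

Answer: 3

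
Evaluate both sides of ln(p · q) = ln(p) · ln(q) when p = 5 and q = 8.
LHS = ln(5 · 8) = ln(40) ≈ 3.689
RHS = ln(5) · ln(8) ≈ 3.347

LHS ≠ RHS (they differ by about 0.3421), so the equation does not hold here.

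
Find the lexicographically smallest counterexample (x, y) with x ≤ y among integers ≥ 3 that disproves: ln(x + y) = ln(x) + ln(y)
(x, y) = (3, 3)

Substituting (3, 3) into the claim:
LHS = ln(3 + 3) = ln(6) ≈ 1.792
RHS = ln(3) + ln(3) = 2·ln(3) ≈ 2.197

Since LHS ≠ RHS, this pair disproves the claim, and no lexicographically smaller pair (x ≤ y, integers ≥ 3) does.

For instance (3, 4) is also a counterexample (LHS = ln(7) ≈ 1.946, RHS = ln(3) + ln(4) ≈ 2.485), but it's lexicographically larger.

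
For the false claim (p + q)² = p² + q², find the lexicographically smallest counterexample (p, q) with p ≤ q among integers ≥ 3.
(p, q) = (3, 3)

Substituting (3, 3) into the claim:
LHS = (3 + 3)² = 36
RHS = 3² + 3² = 18

Since LHS ≠ RHS, this pair disproves the claim, and no lexicographically smaller pair (p ≤ q, integers ≥ 3) does.

For instance (4, 8) is also a counterexample (LHS = 144, RHS = 80), but it's lexicographically larger.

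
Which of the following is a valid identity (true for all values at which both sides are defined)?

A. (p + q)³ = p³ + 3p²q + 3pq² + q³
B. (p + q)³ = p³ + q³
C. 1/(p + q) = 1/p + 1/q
A

A: holds — e.g. at (1, 3), both sides equal 64.
B: fails at (2, 2) — LHS = 64, RHS = 16.
C: fails at (2, 7) — LHS = 1/9, RHS = 9/14.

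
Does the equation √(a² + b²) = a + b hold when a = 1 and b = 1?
Substituting a = 1, b = 1:

LHS = √(1² + 1²) = √(2) ≈ 1.414
RHS = 1 + 1 = 2

LHS ≠ RHS, so the equation does not hold at this point.

Answer: Fails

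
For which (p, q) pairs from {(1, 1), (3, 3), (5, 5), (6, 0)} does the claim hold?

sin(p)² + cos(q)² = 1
Testing each pair:
(1, 1): LHS = cos(1)² + sin(1)² = 1, RHS = 1 → holds
(3, 3): LHS = sin(3)² + cos(3)² = 1, RHS = 1 → holds
(5, 5): LHS = cos(5)² + sin(5)² = 1, RHS = 1 → holds
(6, 0): LHS = sin(6)² + 1 ≈ 1.078, RHS = 1 → fails

3 of 4 pairs satisfy the claim.

Answer: (1, 1), (3, 3), (5, 5)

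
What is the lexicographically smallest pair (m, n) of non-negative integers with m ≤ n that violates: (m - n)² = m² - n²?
At (0, 0): both sides equal 0, so it holds there.

Substituting (0, 1) into the claim:
LHS = (0 - 1)² = 1
RHS = 0² - 1² = -1

Since LHS ≠ RHS, this pair disproves the claim, and no lexicographically smaller pair (m ≤ n, non-negative integers) does.

For instance (1, 7) is also a counterexample (LHS = 36, RHS = -48), but it's lexicographically larger.

Answer: (m, n) = (0, 1)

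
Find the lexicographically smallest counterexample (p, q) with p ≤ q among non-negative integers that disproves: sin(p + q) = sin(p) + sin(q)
At (0, 0): both sides equal 0, so it holds there.

Substituting (1, 1) into the claim:
LHS = sin(1 + 1) = sin(2) ≈ 0.9093
RHS = sin(1) + sin(1) = 2·sin(1) ≈ 1.683

Since LHS ≠ RHS, this pair disproves the claim, and no lexicographically smaller pair (p ≤ q, non-negative integers) does.

For instance (6, 6) is also a counterexample (LHS = sin(12) ≈ -0.5366, RHS = 2·sin(6) ≈ -0.5588), but it's lexicographically larger.

Answer: (p, q) = (1, 1)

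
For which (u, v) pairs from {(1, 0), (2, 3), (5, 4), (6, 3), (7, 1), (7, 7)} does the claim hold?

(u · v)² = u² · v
(1, 0), (7, 1)

Testing each pair:
(1, 0): LHS = 0, RHS = 0 → holds
(2, 3): LHS = 36, RHS = 12 → fails
(5, 4): LHS = 400, RHS = 100 → fails
(6, 3): LHS = 324, RHS = 108 → fails
(7, 1): LHS = 49, RHS = 49 → holds
(7, 7): LHS = 2401, RHS = 343 → fails

2 of 6 pairs satisfy the claim.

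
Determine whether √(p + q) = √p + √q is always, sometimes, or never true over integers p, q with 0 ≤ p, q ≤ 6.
It holds at (p, q) = (0, 5) (both sides equal √(5) ≈ 2.236), but fails at (p, q) = (4, 3) (LHS = √(7) ≈ 2.646, RHS = √(3) + 2 ≈ 3.732).

Answer: Sometimes true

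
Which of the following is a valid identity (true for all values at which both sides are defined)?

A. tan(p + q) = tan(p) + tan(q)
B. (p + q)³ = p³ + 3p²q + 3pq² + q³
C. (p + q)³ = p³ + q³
B

A: fails at (3, 3) — LHS = tan(6) ≈ -0.291, RHS = 2·tan(3) ≈ -0.2851.
B: holds — e.g. at (1, 1), both sides equal 8.
C: fails at (3, 7) — LHS = 1000, RHS = 370.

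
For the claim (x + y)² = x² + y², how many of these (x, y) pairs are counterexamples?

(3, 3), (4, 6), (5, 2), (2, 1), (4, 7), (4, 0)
Testing each pair:
(3, 3): LHS = 36, RHS = 18 → counterexample
(4, 6): LHS = 100, RHS = 52 → counterexample
(5, 2): LHS = 49, RHS = 29 → counterexample
(2, 1): LHS = 9, RHS = 5 → counterexample
(4, 7): LHS = 121, RHS = 65 → counterexample
(4, 0): LHS = 16, RHS = 16 → satisfies claim

That makes 5 counterexamples.

Answer: 5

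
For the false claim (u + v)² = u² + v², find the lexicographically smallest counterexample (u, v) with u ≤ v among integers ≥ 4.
Substituting (4, 4) into the claim:
LHS = (4 + 4)² = 64
RHS = 4² + 4² = 32

Since LHS ≠ RHS, this pair disproves the claim, and no lexicographically smaller pair (u ≤ v, integers ≥ 4) does.

For instance (6, 6) is also a counterexample (LHS = 144, RHS = 72), but it's lexicographically larger.

Answer: (u, v) = (4, 4)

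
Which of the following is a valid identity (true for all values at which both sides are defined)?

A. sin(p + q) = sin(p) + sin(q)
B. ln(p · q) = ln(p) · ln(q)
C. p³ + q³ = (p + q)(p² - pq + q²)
A: fails at (2, 2) — LHS = sin(4) ≈ -0.7568, RHS = 2·sin(2) ≈ 1.819.
B: fails at (3, 7) — LHS = ln(21) ≈ 3.045, RHS = ln(3)·ln(7) ≈ 2.138.
C: holds — e.g. at (4, 5), both sides equal 189.

Answer: C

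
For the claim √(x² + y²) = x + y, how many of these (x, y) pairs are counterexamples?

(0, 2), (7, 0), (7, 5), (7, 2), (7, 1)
3

Testing each pair:
(0, 2): LHS = 2, RHS = 2 → satisfies claim
(7, 0): LHS = 7, RHS = 7 → satisfies claim
(7, 5): LHS = √(74) ≈ 8.602, RHS = 12 → counterexample
(7, 2): LHS = √(53) ≈ 7.28, RHS = 9 → counterexample
(7, 1): LHS = 5·√(2) ≈ 7.071, RHS = 8 → counterexample

That makes 3 counterexamples.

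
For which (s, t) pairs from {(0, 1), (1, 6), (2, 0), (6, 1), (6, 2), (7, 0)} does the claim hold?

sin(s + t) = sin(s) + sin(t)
Testing each pair:
(0, 1): LHS = sin(1) ≈ 0.8415, RHS = sin(1) ≈ 0.8415 → holds
(1, 6): LHS = sin(7) ≈ 0.657, RHS = sin(6) + sin(1) ≈ 0.5621 → fails
(2, 0): LHS = sin(2) ≈ 0.9093, RHS = sin(2) ≈ 0.9093 → holds
(6, 1): LHS = sin(7) ≈ 0.657, RHS = sin(6) + sin(1) ≈ 0.5621 → fails
(6, 2): LHS = sin(8) ≈ 0.9894, RHS = sin(6) + sin(2) ≈ 0.6299 → fails
(7, 0): LHS = sin(7) ≈ 0.657, RHS = sin(7) ≈ 0.657 → holds

3 of 6 pairs satisfy the claim.

Answer: (0, 1), (2, 0), (7, 0)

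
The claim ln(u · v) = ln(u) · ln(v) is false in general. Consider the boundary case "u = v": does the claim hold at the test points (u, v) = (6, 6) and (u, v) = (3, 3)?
No, fails at both test points

At (6, 6): LHS = ln(36) ≈ 3.584 ≠ RHS = ln(6)² ≈ 3.21
At (3, 3): LHS = ln(9) ≈ 2.197 ≠ RHS = ln(3)² ≈ 1.207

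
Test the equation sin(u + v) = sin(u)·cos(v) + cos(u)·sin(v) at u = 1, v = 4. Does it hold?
Holds

Substituting u = 1, v = 4:

LHS = sin(1 + 4) = sin(5) ≈ -0.9589
RHS = sin(1)·cos(4) + cos(1)·sin(4) = sin(1)·cos(4) + sin(4)·cos(1) ≈ -0.9589

LHS = RHS, so the equation holds at this point.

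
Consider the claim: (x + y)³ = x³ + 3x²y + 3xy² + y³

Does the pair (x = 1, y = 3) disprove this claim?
Substituting x = 1, y = 3:
LHS = (1 + 3)³ = 64
RHS = 1³ + 3·1²·3 + 3·1·3² + 3³ = 64

The sides agree, so this pair does not disprove the claim.

Answer: No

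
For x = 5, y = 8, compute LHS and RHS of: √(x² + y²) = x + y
LHS = √(5² + 8²) = √(89) ≈ 9.434
RHS = 5 + 8 = 13

LHS ≠ RHS (they differ by about 3.566), so the equation does not hold here.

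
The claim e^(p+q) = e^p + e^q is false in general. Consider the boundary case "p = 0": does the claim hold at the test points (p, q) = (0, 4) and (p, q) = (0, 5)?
No, fails at both test points

At (0, 4): LHS = e^4 ≈ 54.6 ≠ RHS = 1 + e^4 ≈ 55.6
At (0, 5): LHS = e^5 ≈ 148.4 ≠ RHS = 1 + e^5 ≈ 149.4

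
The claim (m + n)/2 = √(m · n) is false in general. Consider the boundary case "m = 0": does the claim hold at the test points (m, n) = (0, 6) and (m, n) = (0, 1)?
At (0, 6): LHS = 3 ≠ RHS = 0
At (0, 1): LHS = 1/2 ≠ RHS = 0

Answer: No, fails at both test points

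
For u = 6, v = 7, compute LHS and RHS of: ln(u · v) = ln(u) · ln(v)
LHS = ln(6 · 7) = ln(42) ≈ 3.738
RHS = ln(6) · ln(7) ≈ 3.487

LHS ≠ RHS (they differ by about 0.2511), so the equation does not hold here.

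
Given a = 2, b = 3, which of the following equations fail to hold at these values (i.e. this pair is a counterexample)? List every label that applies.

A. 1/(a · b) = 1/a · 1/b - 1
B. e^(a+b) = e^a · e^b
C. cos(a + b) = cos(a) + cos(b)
Evaluating each claim at the given values:
A. LHS = 1/6, RHS = -5/6 → fails here (LHS ≠ RHS)
B. LHS = e^5 ≈ 148.4, RHS = e^5 ≈ 148.4 → holds here (LHS = RHS)
C. LHS = cos(5) ≈ 0.2837, RHS = cos(3) + cos(2) ≈ -1.406 → fails here (LHS ≠ RHS)

Answer: A, C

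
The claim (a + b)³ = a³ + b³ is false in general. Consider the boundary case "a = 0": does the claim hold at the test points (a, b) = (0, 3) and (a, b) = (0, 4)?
At (0, 3): LHS = 27, RHS = 27 → equal
At (0, 4): LHS = 64, RHS = 64 → equal

So the claim does hold at both of these boundary points, even though it is not an identity.

Answer: Yes, holds at both test points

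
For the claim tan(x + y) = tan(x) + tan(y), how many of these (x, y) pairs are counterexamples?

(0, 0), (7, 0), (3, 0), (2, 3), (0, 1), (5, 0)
1

Testing each pair:
(0, 0): LHS = 0, RHS = 0 → satisfies claim
(7, 0): LHS = tan(7) ≈ 0.8714, RHS = tan(7) ≈ 0.8714 → satisfies claim
(3, 0): LHS = tan(3) ≈ -0.1425, RHS = tan(3) ≈ -0.1425 → satisfies claim
(2, 3): LHS = tan(5) ≈ -3.381, RHS = tan(2) + tan(3) ≈ -2.328 → counterexample
(0, 1): LHS = tan(1) ≈ 1.557, RHS = tan(1) ≈ 1.557 → satisfies claim
(5, 0): LHS = tan(5) ≈ -3.381, RHS = tan(5) ≈ -3.381 → satisfies claim

That makes 1 counterexample.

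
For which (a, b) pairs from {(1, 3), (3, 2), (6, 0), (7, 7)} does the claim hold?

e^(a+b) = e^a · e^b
Testing each pair:
(1, 3): LHS = e^4 ≈ 54.6, RHS = e^4 ≈ 54.6 → holds
(3, 2): LHS = e^5 ≈ 148.4, RHS = e^5 ≈ 148.4 → holds
(6, 0): LHS = e^6 ≈ 403.4, RHS = e^6 ≈ 403.4 → holds
(7, 7): LHS = e^14 ≈ 1202604.3, RHS = e^14 ≈ 1202604.3 → holds

Every pair satisfies the claim.

Answer: All pairs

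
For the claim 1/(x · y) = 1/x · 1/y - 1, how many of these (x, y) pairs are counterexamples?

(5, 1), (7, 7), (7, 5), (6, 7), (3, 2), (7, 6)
6

Testing each pair:
(5, 1): LHS = 1/5, RHS = -4/5 → counterexample
(7, 7): LHS = 1/49, RHS = -48/49 → counterexample
(7, 5): LHS = 1/35, RHS = -34/35 → counterexample
(6, 7): LHS = 1/42, RHS = -41/42 → counterexample
(3, 2): LHS = 1/6, RHS = -5/6 → counterexample
(7, 6): LHS = 1/42, RHS = -41/42 → counterexample

That makes 6 counterexamples.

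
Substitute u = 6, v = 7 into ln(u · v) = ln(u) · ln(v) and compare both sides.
LHS = ln(6 · 7) = ln(42) ≈ 3.738
RHS = ln(6) · ln(7) ≈ 3.487

LHS ≠ RHS (they differ by about 0.2511), so the equation does not hold here.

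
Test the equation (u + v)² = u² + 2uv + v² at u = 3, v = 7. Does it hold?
Substituting u = 3, v = 7:

LHS = (3 + 7)² = 100
RHS = 3² + 2·3·7 + 7² = 100

LHS = RHS, so the equation holds at this point.

Answer: Holds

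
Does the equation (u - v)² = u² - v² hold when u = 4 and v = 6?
Fails

Substituting u = 4, v = 6:

LHS = (4 - 6)² = 4
RHS = 4² - 6² = -20

LHS ≠ RHS, so the equation does not hold at this point.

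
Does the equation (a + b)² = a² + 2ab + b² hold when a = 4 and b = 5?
Holds

Substituting a = 4, b = 5:

LHS = (4 + 5)² = 81
RHS = 4² + 2·4·5 + 5² = 81

LHS = RHS, so the equation holds at this point.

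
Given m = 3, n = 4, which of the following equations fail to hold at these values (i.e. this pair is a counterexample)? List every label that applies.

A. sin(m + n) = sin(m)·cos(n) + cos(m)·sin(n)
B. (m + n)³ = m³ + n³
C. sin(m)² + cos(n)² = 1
Evaluating each claim at the given values:
A. LHS = sin(7) ≈ 0.657, RHS = sin(3)·cos(4) + sin(4)·cos(3) ≈ 0.657 → holds here (LHS = RHS)
B. LHS = 343, RHS = 91 → fails here (LHS ≠ RHS)
C. LHS = sin(3)² + cos(4)² ≈ 0.4472, RHS = 1 → fails here (LHS ≠ RHS)

Answer: B, C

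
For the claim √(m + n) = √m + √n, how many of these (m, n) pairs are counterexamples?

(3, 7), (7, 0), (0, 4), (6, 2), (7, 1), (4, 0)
3

Testing each pair:
(3, 7): LHS = √(10) ≈ 3.162, RHS = √(3) + √(7) ≈ 4.378 → counterexample
(7, 0): LHS = √(7) ≈ 2.646, RHS = √(7) ≈ 2.646 → satisfies claim
(0, 4): LHS = 2, RHS = 2 → satisfies claim
(6, 2): LHS = 2·√(2) ≈ 2.828, RHS = √(2) + √(6) ≈ 3.864 → counterexample
(7, 1): LHS = 2·√(2) ≈ 2.828, RHS = 1 + √(7) ≈ 3.646 → counterexample
(4, 0): LHS = 2, RHS = 2 → satisfies claim

That makes 3 counterexamples.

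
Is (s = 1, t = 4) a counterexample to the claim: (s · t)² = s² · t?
Yes

Substituting s = 1, t = 4:
LHS = (1 · 4)² = 16
RHS = 1² · 4 = 4

Since LHS ≠ RHS, this pair disproves the claim.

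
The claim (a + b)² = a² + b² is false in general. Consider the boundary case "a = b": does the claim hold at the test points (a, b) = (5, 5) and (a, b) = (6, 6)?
No, fails at both test points

At (5, 5): LHS = 100 ≠ RHS = 50
At (6, 6): LHS = 144 ≠ RHS = 72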